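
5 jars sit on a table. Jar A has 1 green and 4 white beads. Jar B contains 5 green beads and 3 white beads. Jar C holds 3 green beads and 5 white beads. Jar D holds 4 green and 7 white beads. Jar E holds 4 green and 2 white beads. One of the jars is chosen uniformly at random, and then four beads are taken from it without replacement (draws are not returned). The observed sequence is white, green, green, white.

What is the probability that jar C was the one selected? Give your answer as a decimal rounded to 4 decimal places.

0.2615

Under each hypothesis, the probability of the observed sequence is: P(data | jar A) = (4/5)(1/4)(0/3) = 0; P(data | jar B) = (3/8)(5/7)(4/6)(2/5) = 0.071429; P(data | jar C) = (5/8)(3/7)(2/6)(4/5) = 0.071429; P(data | jar D) = (7/11)(4/10)(3/9)(6/8) = 0.063636; P(data | jar E) = (2/6)(4/5)(3/4)(1/3) = 0.066667.
Multiplying each by its prior: 1/5 · 0 = 0, 1/5 · 0.071429 = 0.014286, 1/5 · 0.071429 = 0.014286, 1/5 · 0.063636 = 0.012727, 1/5 · 0.066667 = 0.013333; summing to 0.054632.
Hence P(jar C | data) = (0.014286) / (0.054632) = 0.26149.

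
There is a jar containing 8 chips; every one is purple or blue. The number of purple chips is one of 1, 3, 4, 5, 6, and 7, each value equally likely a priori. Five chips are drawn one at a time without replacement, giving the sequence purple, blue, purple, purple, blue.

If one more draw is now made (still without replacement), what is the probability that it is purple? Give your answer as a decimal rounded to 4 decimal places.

0.5714

Under each hypothesis, the probability of the observed sequence is: P(data | r = 1) = (1/8)(7/7)(0/6) = 0; P(data | r = 3) = (3/8)(5/7)(2/6)(1/5)(4/4) = 1/56; P(data | r = 4) = (4/8)(4/7)(3/6)(2/5)(3/4) = 3/70; P(data | r = 5) = (5/8)(3/7)(4/6)(3/5)(2/4) = 3/56; P(data | r = 6) = (6/8)(2/7)(5/6)(4/5)(1/4) = 1/28; P(data | r = 7) = (7/8)(1/7)(6/6)(5/5)(0/4) = 0.
Multiplying each by its prior: 1/6 · 0 = 0, 1/6 · 1/56 = 1/336, 1/6 · 3/70 = 1/140, 1/6 · 3/56 = 1/112, 1/6 · 1/28 = 1/168, 1/6 · 0 = 0; summing to 1/40.
Dividing through by the total gives posterior P(r = 1 | data) = 0, P(r = 3 | data) = 5/42, P(r = 4 | data) = 2/7, P(r = 5 | data) = 5/14, P(r = 6 | data) = 5/21, P(r = 7 | data) = 0.
The predictive probability is P(purple next | data) = (0)(5/42) + (1/3)(2/7) + (2/3)(5/14) + (1)(5/21) = 4/7.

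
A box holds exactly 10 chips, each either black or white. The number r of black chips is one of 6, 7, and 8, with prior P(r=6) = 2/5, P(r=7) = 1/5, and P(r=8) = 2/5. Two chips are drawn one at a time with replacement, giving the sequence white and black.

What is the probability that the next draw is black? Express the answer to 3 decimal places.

0.684

The likelihood of the observed sequence under each hypothesis: P(data | r = 6) = (4/10)(6/10) = 6/25; P(data | r = 7) = (3/10)(7/10) = 21/100; P(data | r = 8) = (2/10)(8/10) = 4/25.
The prior-weighted likelihoods are 2/5 · 6/25 = 12/125, 1/5 · 21/100 = 21/500, 2/5 · 4/25 = 8/125; with total 101/500.
Normalising, the posterior is P(r = 6 | data) = 0.47525, P(r = 7 | data) = 0.20792, P(r = 8 | data) = 0.31683.
The predictive probability is P(black next | data) = (3/5)(0.47525) + (7/10)(0.20792) + (4/5)(0.31683) = 0.68416.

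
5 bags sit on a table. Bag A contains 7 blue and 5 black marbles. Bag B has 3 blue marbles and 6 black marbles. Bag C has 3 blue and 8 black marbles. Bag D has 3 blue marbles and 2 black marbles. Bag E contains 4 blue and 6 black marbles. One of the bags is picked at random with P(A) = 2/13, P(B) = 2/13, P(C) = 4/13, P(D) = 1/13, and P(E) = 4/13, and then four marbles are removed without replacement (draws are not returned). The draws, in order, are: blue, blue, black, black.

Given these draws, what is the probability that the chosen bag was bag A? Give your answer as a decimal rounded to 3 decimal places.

0.173

Compute the likelihood of the observed sequence for each case: P(data | bag A) = (7/12)(6/11)(5/10)(4/9) = 0.070707; P(data | bag B) = (3/9)(2/8)(6/7)(5/6) = 0.059524; P(data | bag C) = (3/11)(2/10)(8/9)(7/8) = 0.042424; P(data | bag D) = (3/5)(2/4)(2/3)(1/2) = 0.1; P(data | bag E) = (4/10)(3/9)(6/8)(5/7) = 0.071429.
Weighting by the prior gives 2/13 · 0.070707 = 0.010878, 2/13 · 0.059524 = 0.0091575, 4/13 · 0.042424 = 0.013054, 1/13 · 0.1 = 0.0076923, 4/13 · 0.071429 = 0.021978; these sum to 0.062759.
Therefore the posterior P(bag A | data) = (0.010878) / (0.062759) = 0.17333.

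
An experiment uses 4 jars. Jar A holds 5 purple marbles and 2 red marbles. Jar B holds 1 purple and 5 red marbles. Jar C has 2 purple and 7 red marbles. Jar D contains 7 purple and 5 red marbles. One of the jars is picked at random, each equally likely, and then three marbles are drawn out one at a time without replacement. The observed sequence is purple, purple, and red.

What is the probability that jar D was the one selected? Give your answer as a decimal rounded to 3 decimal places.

For each hypothesis, P(data | H) works out to: P(data | jar A) = (5/7)(4/6)(2/5) = 0.19048; P(data | jar B) = (1/6)(0/5) = 0; P(data | jar C) = (2/9)(1/8)(7/7) = 0.027778; P(data | jar D) = (7/12)(6/11)(5/10) = 0.15909.
The prior-weighted likelihoods are 1/4 · 0.19048 = 0.047619, 1/4 · 0 = 0, 1/4 · 0.027778 = 0.0069444, 1/4 · 0.15909 = 0.039773; summing to 0.094336.
By Bayes' rule, P(jar D | data) = (0.039773) / (0.094336) = 0.42161.

0.422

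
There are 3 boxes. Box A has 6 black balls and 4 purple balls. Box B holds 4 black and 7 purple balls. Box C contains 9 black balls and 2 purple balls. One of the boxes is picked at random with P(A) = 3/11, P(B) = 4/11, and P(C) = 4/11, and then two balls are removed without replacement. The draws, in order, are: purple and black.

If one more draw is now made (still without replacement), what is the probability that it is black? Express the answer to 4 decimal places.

The likelihood of the observed sequence under each hypothesis: P(data | box A) = (4/10)(6/9) = 4/15; P(data | box B) = (7/11)(4/10) = 14/55; P(data | box C) = (2/11)(9/10) = 9/55.
The prior-weighted likelihoods are 3/11 · 4/15 = 4/55, 4/11 · 14/55 = 56/605, 4/11 · 9/55 = 36/605; summing to 136/605.
Dividing through by the total gives posterior P(box A | data) = 11/34, P(box B | data) = 7/17, P(box C | data) = 9/34.
So P(black next | data) = Σ P(black next | H) P(H | data) = (5/8)(11/34) + (1/3)(7/17) + (8/9)(9/34) = 469/816.

0.5748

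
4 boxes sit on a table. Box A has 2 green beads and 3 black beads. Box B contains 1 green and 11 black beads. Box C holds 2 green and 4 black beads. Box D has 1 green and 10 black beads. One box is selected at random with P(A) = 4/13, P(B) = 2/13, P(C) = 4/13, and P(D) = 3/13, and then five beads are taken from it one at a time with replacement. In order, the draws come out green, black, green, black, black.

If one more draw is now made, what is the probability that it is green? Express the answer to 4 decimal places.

Compute the likelihood of the observed sequence for each case: P(data | box A) = (2/5)(3/5)(2/5)(3/5)(3/5) = 0.03456; P(data | box B) = (1/12)(11/12)(1/12)(11/12)(11/12) = 0.005349; P(data | box C) = (2/6)(4/6)(2/6)(4/6)(4/6) = 0.032922; P(data | box D) = (1/11)(10/11)(1/11)(10/11)(10/11) = 0.0062092.
The prior-weighted likelihoods are 4/13 · 0.03456 = 0.010634, 2/13 · 0.005349 = 0.00082292, 4/13 · 0.032922 = 0.01013, 3/13 · 0.0062092 = 0.0014329; summing to 0.023019.
The posterior is then P(box A | data) = 0.46195, P(box B | data) = 0.035749, P(box C | data) = 0.44005, P(box D | data) = 0.062247.
So P(green next | data) = Σ P(green next | H) P(H | data) = (2/5)(0.46195) + (1/12)(0.035749) + (1/3)(0.44005) + (1/11)(0.062247) = 0.3401.

0.3401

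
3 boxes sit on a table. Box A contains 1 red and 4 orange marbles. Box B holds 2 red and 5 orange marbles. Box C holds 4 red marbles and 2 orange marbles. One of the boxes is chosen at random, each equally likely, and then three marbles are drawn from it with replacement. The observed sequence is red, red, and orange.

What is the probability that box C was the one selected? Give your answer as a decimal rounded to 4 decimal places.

0.6213

Compute the likelihood of the observed sequence for each case: P(data | box A) = (1/5)(1/5)(4/5) = 0.032; P(data | box B) = (2/7)(2/7)(5/7) = 0.058309; P(data | box C) = (4/6)(4/6)(2/6) = 0.14815.
The prior-weighted likelihoods are 1/3 · 0.032 = 0.010667, 1/3 · 0.058309 = 0.019436, 1/3 · 0.14815 = 0.049383; summing to 0.079486.
So P(box C | data) = (0.049383) / (0.079486) = 0.62128.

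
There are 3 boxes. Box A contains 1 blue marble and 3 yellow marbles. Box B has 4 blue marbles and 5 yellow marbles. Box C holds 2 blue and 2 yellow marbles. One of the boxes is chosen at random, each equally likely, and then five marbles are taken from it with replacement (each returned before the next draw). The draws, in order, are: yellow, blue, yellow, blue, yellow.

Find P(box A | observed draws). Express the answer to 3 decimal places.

0.288

Compute the likelihood of the observed sequence for each case: P(data | box A) = (3/4)(1/4)(3/4)(1/4)(3/4) = 0.026367; P(data | box B) = (5/9)(4/9)(5/9)(4/9)(5/9) = 0.03387; P(data | box C) = (2/4)(2/4)(2/4)(2/4)(2/4) = 0.03125.
Multiplying each by its prior: 1/3 · 0.026367 = 0.0087891, 1/3 · 0.03387 = 0.01129, 1/3 · 0.03125 = 0.010417; summing to 0.030496.
Hence P(box A | data) = (0.0087891) / (0.030496) = 0.28821.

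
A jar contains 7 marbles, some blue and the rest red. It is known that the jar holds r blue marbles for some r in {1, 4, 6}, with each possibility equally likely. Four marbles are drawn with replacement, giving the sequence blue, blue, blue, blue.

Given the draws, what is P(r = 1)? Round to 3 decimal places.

For each hypothesis, P(data | H) works out to: P(data | r = 1) = (1/7)(1/7)(1/7)(1/7) = 0.00041649; P(data | r = 4) = (4/7)(4/7)(4/7)(4/7) = 0.10662; P(data | r = 6) = (6/7)(6/7)(6/7)(6/7) = 0.53978.
Multiplying each by its prior: 1/3 · 0.00041649 = 0.00013883, 1/3 · 0.10662 = 0.035541, 1/3 · 0.53978 = 0.17993; summing to 0.2156.
Hence P(r = 1 | data) = (0.00013883) / (0.2156) = 0.00064392.

0.001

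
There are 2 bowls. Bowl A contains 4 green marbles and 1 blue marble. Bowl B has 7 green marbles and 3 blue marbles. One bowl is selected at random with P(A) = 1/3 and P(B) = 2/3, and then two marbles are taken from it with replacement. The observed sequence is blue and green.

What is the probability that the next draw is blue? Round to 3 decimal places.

For each hypothesis, P(data | H) works out to: P(data | bowl A) = (1/5)(4/5) = 4/25; P(data | bowl B) = (3/10)(7/10) = 21/100.
Weighting by the prior gives 1/3 · 4/25 = 4/75, 2/3 · 21/100 = 7/50; these sum to 29/150.
Normalising, the posterior is P(bowl A | data) = 8/29, P(bowl B | data) = 21/29.
So P(blue next | data) = Σ P(blue next | H) P(H | data) = (1/5)(8/29) + (3/10)(21/29) = 79/290.

0.272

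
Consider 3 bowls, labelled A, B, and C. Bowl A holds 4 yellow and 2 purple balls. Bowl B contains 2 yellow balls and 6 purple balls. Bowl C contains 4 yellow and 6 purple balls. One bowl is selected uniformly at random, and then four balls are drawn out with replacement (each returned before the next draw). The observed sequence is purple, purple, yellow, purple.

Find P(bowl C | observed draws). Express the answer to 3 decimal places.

0.399

For each hypothesis, P(data | H) works out to: P(data | bowl A) = (2/6)(2/6)(4/6)(2/6) = 0.024691; P(data | bowl B) = (6/8)(6/8)(2/8)(6/8) = 0.10547; P(data | bowl C) = (6/10)(6/10)(4/10)(6/10) = 0.0864.
Weighting by the prior gives 1/3 · 0.024691 = 0.0082305, 1/3 · 0.10547 = 0.035156, 1/3 · 0.0864 = 0.0288; with total 0.072187.
By Bayes' rule, P(bowl C | data) = (0.0288) / (0.072187) = 0.39897.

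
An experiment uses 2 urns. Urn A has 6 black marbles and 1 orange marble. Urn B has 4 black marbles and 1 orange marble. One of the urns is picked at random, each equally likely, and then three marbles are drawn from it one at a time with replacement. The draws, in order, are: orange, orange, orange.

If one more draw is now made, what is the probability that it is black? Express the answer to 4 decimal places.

The likelihood of the observed sequence under each hypothesis: P(data | urn A) = (1/7)(1/7)(1/7) = 0.0029155; P(data | urn B) = (1/5)(1/5)(1/5) = 0.008.
Weighting by the prior gives 1/2 · 0.0029155 = 0.0014577, 1/2 · 0.008 = 0.004; these sum to 0.0054577.
Dividing through by the total gives posterior P(urn A | data) = 0.26709, P(urn B | data) = 0.73291.
Averaging over the posterior, P(black next | data) = (6/7)(0.26709) + (4/5)(0.73291) = 0.81526.

0.8153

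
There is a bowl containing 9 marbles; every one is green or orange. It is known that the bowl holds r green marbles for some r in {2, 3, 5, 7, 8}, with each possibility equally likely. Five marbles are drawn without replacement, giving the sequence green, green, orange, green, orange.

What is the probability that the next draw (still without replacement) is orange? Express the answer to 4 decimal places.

0.4091

Compute the likelihood of the observed sequence for each case: P(data | r = 2) = (2/9)(1/8)(7/7)(0/6) = 0; P(data | r = 3) = (3/9)(2/8)(6/7)(1/6)(5/5) = 1/84; P(data | r = 5) = (5/9)(4/8)(4/7)(3/6)(3/5) = 1/21; P(data | r = 7) = (7/9)(6/8)(2/7)(5/6)(1/5) = 1/36; P(data | r = 8) = (8/9)(7/8)(1/7)(6/6)(0/5) = 0.
Weighting by the prior gives 1/5 · 0 = 0, 1/5 · 1/84 = 1/420, 1/5 · 1/21 = 1/105, 1/5 · 1/36 = 1/180, 1/5 · 0 = 0; these sum to 11/630.
Dividing through by the total gives posterior P(r = 2 | data) = 0, P(r = 3 | data) = 3/22, P(r = 5 | data) = 6/11, P(r = 7 | data) = 7/22, P(r = 8 | data) = 0.
Averaging over the posterior, P(orange next | data) = (1)(3/22) + (1/2)(6/11) + (0)(7/22) = 9/22.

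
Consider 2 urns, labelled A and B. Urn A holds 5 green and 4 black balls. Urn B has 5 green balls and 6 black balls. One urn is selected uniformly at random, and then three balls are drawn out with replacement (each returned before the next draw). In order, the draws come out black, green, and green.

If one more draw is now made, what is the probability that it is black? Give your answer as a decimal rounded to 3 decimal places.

0.490

Under each hypothesis, the probability of the observed sequence is: P(data | urn A) = (4/9)(5/9)(5/9) = 0.13717; P(data | urn B) = (6/11)(5/11)(5/11) = 0.1127.
The prior-weighted likelihoods are 1/2 · 0.13717 = 0.068587, 1/2 · 0.1127 = 0.056349; with total 0.12494.
Dividing through by the total gives posterior P(urn A | data) = 0.54898, P(urn B | data) = 0.45102.
The predictive probability is P(black next | data) = (4/9)(0.54898) + (6/11)(0.45102) = 0.49.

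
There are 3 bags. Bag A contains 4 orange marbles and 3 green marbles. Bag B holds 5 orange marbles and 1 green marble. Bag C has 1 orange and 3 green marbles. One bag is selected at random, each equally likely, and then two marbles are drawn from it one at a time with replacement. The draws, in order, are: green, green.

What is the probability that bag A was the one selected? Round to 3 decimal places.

For each hypothesis, P(data | H) works out to: P(data | bag A) = (3/7)(3/7) = 0.18367; P(data | bag B) = (1/6)(1/6) = 0.027778; P(data | bag C) = (3/4)(3/4) = 0.5625.
The prior-weighted likelihoods are 1/3 · 0.18367 = 0.061224, 1/3 · 0.027778 = 0.0092593, 1/3 · 0.5625 = 0.1875; with total 0.25798.
So P(bag A | data) = (0.061224) / (0.25798) = 0.23732.

0.237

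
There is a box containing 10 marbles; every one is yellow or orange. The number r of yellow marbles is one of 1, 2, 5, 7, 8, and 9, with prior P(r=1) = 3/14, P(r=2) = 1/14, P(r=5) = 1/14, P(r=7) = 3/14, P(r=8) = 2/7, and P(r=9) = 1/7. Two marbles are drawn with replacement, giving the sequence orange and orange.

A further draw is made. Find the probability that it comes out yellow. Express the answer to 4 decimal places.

The likelihood of the observed sequence under each hypothesis: P(data | r = 1) = (9/10)(9/10) = 0.81; P(data | r = 2) = (8/10)(8/10) = 0.64; P(data | r = 5) = (5/10)(5/10) = 0.25; P(data | r = 7) = (3/10)(3/10) = 0.09; P(data | r = 8) = (2/10)(2/10) = 0.04; P(data | r = 9) = (1/10)(1/10) = 0.01.
Multiplying each by its prior: 3/14 · 0.81 = 0.17357, 1/14 · 0.64 = 0.045714, 1/14 · 0.25 = 0.017857, 3/14 · 0.09 = 0.019286, 2/7 · 0.04 = 0.011429, 1/7 · 0.01 = 0.0014286; with total 0.26929.
The posterior is then P(r = 1 | data) = 0.64456, P(r = 2 | data) = 0.16976, P(r = 5 | data) = 0.066313, P(r = 7 | data) = 0.071618, P(r = 8 | data) = 0.04244, P(r = 9 | data) = 0.005305.
Averaging over the posterior, P(yellow next | data) = (1/10)(0.64456) + (1/5)(0.16976) + (1/2)(0.066313) + (7/10)(0.071618) + (4/5)(0.04244) + (9/10)(0.005305) = 0.22042.

0.2204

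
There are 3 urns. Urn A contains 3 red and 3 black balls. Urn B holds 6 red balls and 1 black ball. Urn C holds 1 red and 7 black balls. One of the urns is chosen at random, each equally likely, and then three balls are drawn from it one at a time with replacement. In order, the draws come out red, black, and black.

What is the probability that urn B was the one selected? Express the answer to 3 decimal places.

For each hypothesis, P(data | H) works out to: P(data | urn A) = (3/6)(3/6)(3/6) = 0.125; P(data | urn B) = (6/7)(1/7)(1/7) = 0.017493; P(data | urn C) = (1/8)(7/8)(7/8) = 0.095703.
Weighting by the prior gives 1/3 · 0.125 = 0.041667, 1/3 · 0.017493 = 0.0058309, 1/3 · 0.095703 = 0.031901; with total 0.079399.
By Bayes' rule, P(urn B | data) = (0.0058309) / (0.079399) = 0.073438.

0.073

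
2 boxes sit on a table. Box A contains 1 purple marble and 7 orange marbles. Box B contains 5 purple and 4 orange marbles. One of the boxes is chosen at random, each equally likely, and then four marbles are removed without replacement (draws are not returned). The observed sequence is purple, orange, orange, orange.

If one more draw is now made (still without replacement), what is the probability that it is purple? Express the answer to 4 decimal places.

The likelihood of the observed sequence under each hypothesis: P(data | box A) = (1/8)(7/7)(6/6)(5/5) = 0.125; P(data | box B) = (5/9)(4/8)(3/7)(2/6) = 0.039683.
The prior-weighted likelihoods are 1/2 · 0.125 = 0.0625, 1/2 · 0.039683 = 0.019841; these sum to 0.082341.
Dividing through by the total gives posterior P(box A | data) = 0.75904, P(box B | data) = 0.24096.
The predictive probability is P(purple next | data) = (0)(0.75904) + (4/5)(0.24096) = 0.19277.

0.1928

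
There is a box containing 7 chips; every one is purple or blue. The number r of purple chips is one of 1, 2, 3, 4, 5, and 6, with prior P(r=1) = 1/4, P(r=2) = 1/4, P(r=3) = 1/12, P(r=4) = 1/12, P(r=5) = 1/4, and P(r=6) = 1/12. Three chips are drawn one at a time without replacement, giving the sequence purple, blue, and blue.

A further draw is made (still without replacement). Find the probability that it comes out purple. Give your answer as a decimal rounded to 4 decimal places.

For each hypothesis, P(data | H) works out to: P(data | r = 1) = (1/7)(6/6)(5/5) = 1/7; P(data | r = 2) = (2/7)(5/6)(4/5) = 4/21; P(data | r = 3) = (3/7)(4/6)(3/5) = 6/35; P(data | r = 4) = (4/7)(3/6)(2/5) = 4/35; P(data | r = 5) = (5/7)(2/6)(1/5) = 1/21; P(data | r = 6) = (6/7)(1/6)(0/5) = 0.
The prior-weighted likelihoods are 1/4 · 1/7 = 1/28, 1/4 · 4/21 = 1/21, 1/12 · 6/35 = 1/70, 1/12 · 4/35 = 1/105, 1/4 · 1/21 = 1/84, 1/12 · 0 = 0; these sum to 5/42.
Normalising, the posterior is P(r = 1 | data) = 3/10, P(r = 2 | data) = 2/5, P(r = 3 | data) = 3/25, P(r = 4 | data) = 2/25, P(r = 5 | data) = 1/10, P(r = 6 | data) = 0.
Averaging over the posterior, P(purple next | data) = (0)(3/10) + (1/4)(2/5) + (1/2)(3/25) + (3/4)(2/25) + (1)(1/10) = 8/25.

0.3200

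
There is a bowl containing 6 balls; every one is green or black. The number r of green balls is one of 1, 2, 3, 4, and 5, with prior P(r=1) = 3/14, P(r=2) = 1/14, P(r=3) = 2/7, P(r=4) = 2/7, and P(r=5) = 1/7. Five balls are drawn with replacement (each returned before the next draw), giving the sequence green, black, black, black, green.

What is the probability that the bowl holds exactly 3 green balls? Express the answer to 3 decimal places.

Compute the likelihood of the observed sequence for each case: P(data | r = 1) = (1/6)(5/6)(5/6)(5/6)(1/6) = 0.016075; P(data | r = 2) = (2/6)(4/6)(4/6)(4/6)(2/6) = 0.032922; P(data | r = 3) = (3/6)(3/6)(3/6)(3/6)(3/6) = 0.03125; P(data | r = 4) = (4/6)(2/6)(2/6)(2/6)(4/6) = 0.016461; P(data | r = 5) = (5/6)(1/6)(1/6)(1/6)(5/6) = 0.003215.
The prior-weighted likelihoods are 3/14 · 0.016075 = 0.0034447, 1/14 · 0.032922 = 0.0023516, 2/7 · 0.03125 = 0.0089286, 2/7 · 0.016461 = 0.0047031, 1/7 · 0.003215 = 0.00045929; with total 0.019887.
Therefore the posterior P(r = 3 | data) = (0.0089286) / (0.019887) = 0.44896.

0.449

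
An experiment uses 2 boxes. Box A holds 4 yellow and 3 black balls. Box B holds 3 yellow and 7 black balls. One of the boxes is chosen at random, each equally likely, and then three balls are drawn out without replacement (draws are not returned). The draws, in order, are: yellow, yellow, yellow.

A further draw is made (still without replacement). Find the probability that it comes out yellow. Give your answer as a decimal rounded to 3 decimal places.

0.233

Compute the likelihood of the observed sequence for each case: P(data | box A) = (4/7)(3/6)(2/5) = 0.11429; P(data | box B) = (3/10)(2/9)(1/8) = 0.0083333.
Multiplying each by its prior: 1/2 · 0.11429 = 0.057143, 1/2 · 0.0083333 = 0.0041667; summing to 0.06131.
The posterior is then P(box A | data) = 0.93204, P(box B | data) = 0.067961.
So P(yellow next | data) = Σ P(yellow next | H) P(H | data) = (1/4)(0.93204) + (0)(0.067961) = 0.23301.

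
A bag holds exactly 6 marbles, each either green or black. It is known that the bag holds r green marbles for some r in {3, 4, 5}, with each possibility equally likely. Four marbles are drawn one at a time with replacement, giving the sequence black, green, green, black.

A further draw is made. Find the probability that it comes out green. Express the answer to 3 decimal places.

0.612

The likelihood of the observed sequence under each hypothesis: P(data | r = 3) = (3/6)(3/6)(3/6)(3/6) = 0.0625; P(data | r = 4) = (2/6)(4/6)(4/6)(2/6) = 0.049383; P(data | r = 5) = (1/6)(5/6)(5/6)(1/6) = 0.01929.
Weighting by the prior gives 1/3 · 0.0625 = 0.020833, 1/3 · 0.049383 = 0.016461, 1/3 · 0.01929 = 0.00643; summing to 0.043724.
The posterior is then P(r = 3 | data) = 0.47647, P(r = 4 | data) = 0.37647, P(r = 5 | data) = 0.14706.
So P(green next | data) = Σ P(green next | H) P(H | data) = (1/2)(0.47647) + (2/3)(0.37647) + (5/6)(0.14706) = 0.61176.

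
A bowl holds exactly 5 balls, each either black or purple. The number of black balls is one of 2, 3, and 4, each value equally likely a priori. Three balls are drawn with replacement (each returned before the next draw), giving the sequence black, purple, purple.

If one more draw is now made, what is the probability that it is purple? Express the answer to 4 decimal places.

0.4824

Under each hypothesis, the probability of the observed sequence is: P(data | r = 2) = (2/5)(3/5)(3/5) = 18/125; P(data | r = 3) = (3/5)(2/5)(2/5) = 12/125; P(data | r = 4) = (4/5)(1/5)(1/5) = 4/125.
Weighting by the prior gives 1/3 · 18/125 = 6/125, 1/3 · 12/125 = 4/125, 1/3 · 4/125 = 4/375; with total 34/375.
The posterior is then P(r = 2 | data) = 9/17, P(r = 3 | data) = 6/17, P(r = 4 | data) = 2/17.
Averaging over the posterior, P(purple next | data) = (3/5)(9/17) + (2/5)(6/17) + (1/5)(2/17) = 41/85.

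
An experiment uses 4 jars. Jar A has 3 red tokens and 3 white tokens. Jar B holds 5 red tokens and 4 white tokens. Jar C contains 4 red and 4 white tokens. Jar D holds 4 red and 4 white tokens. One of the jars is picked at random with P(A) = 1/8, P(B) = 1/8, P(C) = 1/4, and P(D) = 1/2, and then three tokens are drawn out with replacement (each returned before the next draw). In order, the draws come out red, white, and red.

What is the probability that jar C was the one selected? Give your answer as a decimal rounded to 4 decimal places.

For each hypothesis, P(data | H) works out to: P(data | jar A) = (3/6)(3/6)(3/6) = 0.125; P(data | jar B) = (5/9)(4/9)(5/9) = 0.13717; P(data | jar C) = (4/8)(4/8)(4/8) = 0.125; P(data | jar D) = (4/8)(4/8)(4/8) = 0.125.
Multiplying each by its prior: 1/8 · 0.125 = 0.015625, 1/8 · 0.13717 = 0.017147, 1/4 · 0.125 = 0.03125, 1/2 · 0.125 = 0.0625; with total 0.12652.
Therefore the posterior P(jar C | data) = (0.03125) / (0.12652) = 0.24699.

0.2470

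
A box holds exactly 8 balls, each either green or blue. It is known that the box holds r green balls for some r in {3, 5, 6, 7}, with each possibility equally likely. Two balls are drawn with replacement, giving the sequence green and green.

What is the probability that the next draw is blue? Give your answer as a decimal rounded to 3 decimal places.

0.253

Compute the likelihood of the observed sequence for each case: P(data | r = 3) = (3/8)(3/8) = 9/64; P(data | r = 5) = (5/8)(5/8) = 25/64; P(data | r = 6) = (6/8)(6/8) = 9/16; P(data | r = 7) = (7/8)(7/8) = 49/64.
Multiplying each by its prior: 1/4 · 9/64 = 9/256, 1/4 · 25/64 = 25/256, 1/4 · 9/16 = 9/64, 1/4 · 49/64 = 49/256; summing to 119/256.
The posterior is then P(r = 3 | data) = 9/119, P(r = 5 | data) = 25/119, P(r = 6 | data) = 36/119, P(r = 7 | data) = 7/17.
So P(blue next | data) = Σ P(blue next | H) P(H | data) = (5/8)(9/119) + (3/8)(25/119) + (1/4)(36/119) + (1/8)(7/17) = 241/952.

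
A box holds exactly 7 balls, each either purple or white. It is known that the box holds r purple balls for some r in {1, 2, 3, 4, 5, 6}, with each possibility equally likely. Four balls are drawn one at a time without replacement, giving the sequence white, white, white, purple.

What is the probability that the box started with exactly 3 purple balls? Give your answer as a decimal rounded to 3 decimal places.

0.214

The likelihood of the observed sequence under each hypothesis: P(data | r = 1) = (6/7)(5/6)(4/5)(1/4) = 1/7; P(data | r = 2) = (5/7)(4/6)(3/5)(2/4) = 1/7; P(data | r = 3) = (4/7)(3/6)(2/5)(3/4) = 3/35; P(data | r = 4) = (3/7)(2/6)(1/5)(4/4) = 1/35; P(data | r = 5) = (2/7)(1/6)(0/5) = 0; P(data | r = 6) = (1/7)(0/6) = 0.
Multiplying each by its prior: 1/6 · 1/7 = 1/42, 1/6 · 1/7 = 1/42, 1/6 · 3/35 = 1/70, 1/6 · 1/35 = 1/210, 1/6 · 0 = 0, 1/6 · 0 = 0; with total 1/15.
So P(r = 3 | data) = (1/70) / (1/15) = 3/14.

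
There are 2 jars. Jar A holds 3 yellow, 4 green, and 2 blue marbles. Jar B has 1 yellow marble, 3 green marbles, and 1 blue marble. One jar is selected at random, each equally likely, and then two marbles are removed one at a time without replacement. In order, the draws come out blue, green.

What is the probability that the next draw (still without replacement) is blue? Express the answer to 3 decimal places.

The likelihood of the observed sequence under each hypothesis: P(data | jar A) = (2/9)(4/8) = 1/9; P(data | jar B) = (1/5)(3/4) = 3/20.
Multiplying each by its prior: 1/2 · 1/9 = 1/18, 1/2 · 3/20 = 3/40; these sum to 47/360.
The posterior is then P(jar A | data) = 20/47, P(jar B | data) = 27/47.
Averaging over the posterior, P(blue next | data) = (1/7)(20/47) + (0)(27/47) = 20/329.

0.061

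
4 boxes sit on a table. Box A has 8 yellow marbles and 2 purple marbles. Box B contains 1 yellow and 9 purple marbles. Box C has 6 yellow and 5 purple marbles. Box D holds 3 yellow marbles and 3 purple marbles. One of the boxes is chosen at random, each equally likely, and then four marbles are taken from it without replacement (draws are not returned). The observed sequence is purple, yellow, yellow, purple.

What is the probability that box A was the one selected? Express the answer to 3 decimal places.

The likelihood of the observed sequence under each hypothesis: P(data | box A) = (2/10)(8/9)(7/8)(1/7) = 1/45; P(data | box B) = (9/10)(1/9)(0/8) = 0; P(data | box C) = (5/11)(6/10)(5/9)(4/8) = 5/66; P(data | box D) = (3/6)(3/5)(2/4)(2/3) = 1/10.
Weighting by the prior gives 1/4 · 1/45 = 1/180, 1/4 · 0 = 0, 1/4 · 5/66 = 5/264, 1/4 · 1/10 = 1/40; these sum to 49/990.
By Bayes' rule, P(box A | data) = (1/180) / (49/990) = 11/98.

0.112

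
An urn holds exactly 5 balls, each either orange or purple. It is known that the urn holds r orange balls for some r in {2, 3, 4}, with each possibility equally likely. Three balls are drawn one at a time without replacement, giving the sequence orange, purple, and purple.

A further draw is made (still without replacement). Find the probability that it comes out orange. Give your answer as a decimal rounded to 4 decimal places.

0.6667

The likelihood of the observed sequence under each hypothesis: P(data | r = 2) = (2/5)(3/4)(2/3) = 1/5; P(data | r = 3) = (3/5)(2/4)(1/3) = 1/10; P(data | r = 4) = (4/5)(1/4)(0/3) = 0.
Multiplying each by its prior: 1/3 · 1/5 = 1/15, 1/3 · 1/10 = 1/30, 1/3 · 0 = 0; with total 1/10.
Normalising, the posterior is P(r = 2 | data) = 2/3, P(r = 3 | data) = 1/3, P(r = 4 | data) = 0.
So P(orange next | data) = Σ P(orange next | H) P(H | data) = (1/2)(2/3) + (1)(1/3) = 2/3.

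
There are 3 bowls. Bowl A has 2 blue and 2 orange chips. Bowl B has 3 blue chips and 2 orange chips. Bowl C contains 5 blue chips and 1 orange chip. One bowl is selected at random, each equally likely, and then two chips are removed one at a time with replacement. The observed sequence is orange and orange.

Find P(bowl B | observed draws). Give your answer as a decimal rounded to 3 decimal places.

0.365

Compute the likelihood of the observed sequence for each case: P(data | bowl A) = (2/4)(2/4) = 0.25; P(data | bowl B) = (2/5)(2/5) = 0.16; P(data | bowl C) = (1/6)(1/6) = 0.027778.
Multiplying each by its prior: 1/3 · 0.25 = 0.083333, 1/3 · 0.16 = 0.053333, 1/3 · 0.027778 = 0.0092593; with total 0.14593.
By Bayes' rule, P(bowl B | data) = (0.053333) / (0.14593) = 0.36548.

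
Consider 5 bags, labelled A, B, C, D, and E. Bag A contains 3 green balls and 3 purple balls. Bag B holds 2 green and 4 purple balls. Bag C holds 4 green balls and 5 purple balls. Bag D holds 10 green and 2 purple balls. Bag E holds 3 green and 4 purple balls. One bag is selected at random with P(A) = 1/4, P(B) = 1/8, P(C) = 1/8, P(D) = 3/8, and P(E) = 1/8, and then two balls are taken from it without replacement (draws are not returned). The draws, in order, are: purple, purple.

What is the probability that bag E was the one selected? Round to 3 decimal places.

0.203

For each hypothesis, P(data | H) works out to: P(data | bag A) = (3/6)(2/5) = 0.2; P(data | bag B) = (4/6)(3/5) = 0.4; P(data | bag C) = (5/9)(4/8) = 0.27778; P(data | bag D) = (2/12)(1/11) = 0.015152; P(data | bag E) = (4/7)(3/6) = 0.28571.
Multiplying each by its prior: 1/4 · 0.2 = 0.05, 1/8 · 0.4 = 0.05, 1/8 · 0.27778 = 0.034722, 3/8 · 0.015152 = 0.0056818, 1/8 · 0.28571 = 0.035714; with total 0.17612.
Therefore the posterior P(bag E | data) = (0.035714) / (0.17612) = 0.20279.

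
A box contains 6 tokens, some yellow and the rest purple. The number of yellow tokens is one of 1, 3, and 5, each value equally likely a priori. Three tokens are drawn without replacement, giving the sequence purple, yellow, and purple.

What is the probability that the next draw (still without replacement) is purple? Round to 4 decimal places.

0.6842

Under each hypothesis, the probability of the observed sequence is: P(data | r = 1) = (5/6)(1/5)(4/4) = 1/6; P(data | r = 3) = (3/6)(3/5)(2/4) = 3/20; P(data | r = 5) = (1/6)(5/5)(0/4) = 0.
The prior-weighted likelihoods are 1/3 · 1/6 = 1/18, 1/3 · 3/20 = 1/20, 1/3 · 0 = 0; these sum to 19/180.
Dividing through by the total gives posterior P(r = 1 | data) = 10/19, P(r = 3 | data) = 9/19, P(r = 5 | data) = 0.
So P(purple next | data) = Σ P(purple next | H) P(H | data) = (1)(10/19) + (1/3)(9/19) = 13/19.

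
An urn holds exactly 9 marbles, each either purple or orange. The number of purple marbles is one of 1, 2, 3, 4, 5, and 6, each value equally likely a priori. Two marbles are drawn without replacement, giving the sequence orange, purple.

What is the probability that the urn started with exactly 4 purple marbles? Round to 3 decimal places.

Compute the likelihood of the observed sequence for each case: P(data | r = 1) = (8/9)(1/8) = 1/9; P(data | r = 2) = (7/9)(2/8) = 7/36; P(data | r = 3) = (6/9)(3/8) = 1/4; P(data | r = 4) = (5/9)(4/8) = 5/18; P(data | r = 5) = (4/9)(5/8) = 5/18; P(data | r = 6) = (3/9)(6/8) = 1/4.
Multiplying each by its prior: 1/6 · 1/9 = 1/54, 1/6 · 7/36 = 7/216, 1/6 · 1/4 = 1/24, 1/6 · 5/18 = 5/108, 1/6 · 5/18 = 5/108, 1/6 · 1/4 = 1/24; these sum to 49/216.
So P(r = 4 | data) = (5/108) / (49/216) = 10/49.

0.204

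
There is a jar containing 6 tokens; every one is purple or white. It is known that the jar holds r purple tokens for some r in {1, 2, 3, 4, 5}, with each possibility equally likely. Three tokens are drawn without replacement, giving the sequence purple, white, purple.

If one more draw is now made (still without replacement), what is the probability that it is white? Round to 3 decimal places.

Compute the likelihood of the observed sequence for each case: P(data | r = 1) = (1/6)(5/5)(0/4) = 0; P(data | r = 2) = (2/6)(4/5)(1/4) = 1/15; P(data | r = 3) = (3/6)(3/5)(2/4) = 3/20; P(data | r = 4) = (4/6)(2/5)(3/4) = 1/5; P(data | r = 5) = (5/6)(1/5)(4/4) = 1/6.
Multiplying each by its prior: 1/5 · 0 = 0, 1/5 · 1/15 = 1/75, 1/5 · 3/20 = 3/100, 1/5 · 1/5 = 1/25, 1/5 · 1/6 = 1/30; these sum to 7/60.
Dividing through by the total gives posterior P(r = 1 | data) = 0, P(r = 2 | data) = 4/35, P(r = 3 | data) = 9/35, P(r = 4 | data) = 12/35, P(r = 5 | data) = 2/7.
The predictive probability is P(white next | data) = (1)(4/35) + (2/3)(9/35) + (1/3)(12/35) + (0)(2/7) = 2/5.

0.400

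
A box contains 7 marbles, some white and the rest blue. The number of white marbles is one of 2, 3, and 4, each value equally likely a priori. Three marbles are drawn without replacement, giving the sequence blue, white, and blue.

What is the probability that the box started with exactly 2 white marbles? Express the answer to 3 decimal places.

0.400

For each hypothesis, P(data | H) works out to: P(data | r = 2) = (5/7)(2/6)(4/5) = 4/21; P(data | r = 3) = (4/7)(3/6)(3/5) = 6/35; P(data | r = 4) = (3/7)(4/6)(2/5) = 4/35.
Weighting by the prior gives 1/3 · 4/21 = 4/63, 1/3 · 6/35 = 2/35, 1/3 · 4/35 = 4/105; these sum to 10/63.
Therefore the posterior P(r = 2 | data) = (4/63) / (10/63) = 2/5.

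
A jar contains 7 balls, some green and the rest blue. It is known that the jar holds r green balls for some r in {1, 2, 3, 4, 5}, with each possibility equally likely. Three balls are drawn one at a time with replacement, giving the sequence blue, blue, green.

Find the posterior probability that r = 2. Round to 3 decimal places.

0.263

Under each hypothesis, the probability of the observed sequence is: P(data | r = 1) = (6/7)(6/7)(1/7) = 0.10496; P(data | r = 2) = (5/7)(5/7)(2/7) = 0.14577; P(data | r = 3) = (4/7)(4/7)(3/7) = 0.13994; P(data | r = 4) = (3/7)(3/7)(4/7) = 0.10496; P(data | r = 5) = (2/7)(2/7)(5/7) = 0.058309.
Weighting by the prior gives 1/5 · 0.10496 = 0.020991, 1/5 · 0.14577 = 0.029155, 1/5 · 0.13994 = 0.027988, 1/5 · 0.10496 = 0.020991, 1/5 · 0.058309 = 0.011662; summing to 0.11079.
Therefore the posterior P(r = 2 | data) = (0.029155) / (0.11079) = 0.26316.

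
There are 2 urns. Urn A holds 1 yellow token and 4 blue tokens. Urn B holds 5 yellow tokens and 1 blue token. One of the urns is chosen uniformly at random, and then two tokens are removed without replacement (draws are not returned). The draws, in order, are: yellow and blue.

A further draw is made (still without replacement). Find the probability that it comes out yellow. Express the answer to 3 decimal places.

0.455

For each hypothesis, P(data | H) works out to: P(data | urn A) = (1/5)(4/4) = 1/5; P(data | urn B) = (5/6)(1/5) = 1/6.
Multiplying each by its prior: 1/2 · 1/5 = 1/10, 1/2 · 1/6 = 1/12; summing to 11/60.
The posterior is then P(urn A | data) = 6/11, P(urn B | data) = 5/11.
The predictive probability is P(yellow next | data) = (0)(6/11) + (1)(5/11) = 5/11.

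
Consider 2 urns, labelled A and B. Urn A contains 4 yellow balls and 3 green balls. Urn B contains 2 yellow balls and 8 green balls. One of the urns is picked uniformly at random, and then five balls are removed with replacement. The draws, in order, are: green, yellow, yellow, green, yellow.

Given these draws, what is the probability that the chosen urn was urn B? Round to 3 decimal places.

For each hypothesis, P(data | H) works out to: P(data | urn A) = (3/7)(4/7)(4/7)(3/7)(4/7) = 0.034271; P(data | urn B) = (8/10)(2/10)(2/10)(8/10)(2/10) = 0.00512.
Weighting by the prior gives 1/2 · 0.034271 = 0.017136, 1/2 · 0.00512 = 0.00256; with total 0.019696.
So P(urn B | data) = (0.00256) / (0.019696) = 0.12998.

0.130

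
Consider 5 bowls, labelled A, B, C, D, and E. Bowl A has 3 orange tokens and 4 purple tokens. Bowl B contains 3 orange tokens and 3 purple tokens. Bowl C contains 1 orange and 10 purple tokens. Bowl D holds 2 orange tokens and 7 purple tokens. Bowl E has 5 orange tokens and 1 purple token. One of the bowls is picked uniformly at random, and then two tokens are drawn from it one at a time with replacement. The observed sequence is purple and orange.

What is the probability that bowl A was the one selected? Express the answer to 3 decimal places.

Compute the likelihood of the observed sequence for each case: P(data | bowl A) = (4/7)(3/7) = 0.2449; P(data | bowl B) = (3/6)(3/6) = 0.25; P(data | bowl C) = (10/11)(1/11) = 0.082645; P(data | bowl D) = (7/9)(2/9) = 0.17284; P(data | bowl E) = (1/6)(5/6) = 0.13889.
The prior-weighted likelihoods are 1/5 · 0.2449 = 0.04898, 1/5 · 0.25 = 0.05, 1/5 · 0.082645 = 0.016529, 1/5 · 0.17284 = 0.034568, 1/5 · 0.13889 = 0.027778; with total 0.17785.
Therefore the posterior P(bowl A | data) = (0.04898) / (0.17785) = 0.27539.

0.275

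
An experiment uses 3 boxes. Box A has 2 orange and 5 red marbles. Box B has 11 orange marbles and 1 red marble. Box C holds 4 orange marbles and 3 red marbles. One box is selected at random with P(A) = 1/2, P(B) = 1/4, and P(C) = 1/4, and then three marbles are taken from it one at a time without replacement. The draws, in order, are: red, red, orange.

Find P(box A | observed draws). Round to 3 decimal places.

0.769

Compute the likelihood of the observed sequence for each case: P(data | box A) = (5/7)(4/6)(2/5) = 4/21; P(data | box B) = (1/12)(0/11) = 0; P(data | box C) = (3/7)(2/6)(4/5) = 4/35.
The prior-weighted likelihoods are 1/2 · 4/21 = 2/21, 1/4 · 0 = 0, 1/4 · 4/35 = 1/35; these sum to 13/105.
By Bayes' rule, P(box A | data) = (2/21) / (13/105) = 10/13.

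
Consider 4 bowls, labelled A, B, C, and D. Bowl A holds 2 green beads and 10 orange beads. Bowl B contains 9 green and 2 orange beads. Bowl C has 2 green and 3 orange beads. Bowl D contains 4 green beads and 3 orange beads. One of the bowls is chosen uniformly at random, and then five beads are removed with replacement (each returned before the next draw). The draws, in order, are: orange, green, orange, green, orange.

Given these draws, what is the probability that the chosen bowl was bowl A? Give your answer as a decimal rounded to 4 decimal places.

Compute the likelihood of the observed sequence for each case: P(data | bowl A) = (10/12)(2/12)(10/12)(2/12)(10/12) = 0.016075; P(data | bowl B) = (2/11)(9/11)(2/11)(9/11)(2/11) = 0.0040236; P(data | bowl C) = (3/5)(2/5)(3/5)(2/5)(3/5) = 0.03456; P(data | bowl D) = (3/7)(4/7)(3/7)(4/7)(3/7) = 0.025704.
The prior-weighted likelihoods are 1/4 · 0.016075 = 0.0040188, 1/4 · 0.0040236 = 0.0010059, 1/4 · 0.03456 = 0.00864, 1/4 · 0.025704 = 0.0064259; with total 0.020091.
So P(bowl A | data) = (0.0040188) / (0.020091) = 0.20003.

0.2000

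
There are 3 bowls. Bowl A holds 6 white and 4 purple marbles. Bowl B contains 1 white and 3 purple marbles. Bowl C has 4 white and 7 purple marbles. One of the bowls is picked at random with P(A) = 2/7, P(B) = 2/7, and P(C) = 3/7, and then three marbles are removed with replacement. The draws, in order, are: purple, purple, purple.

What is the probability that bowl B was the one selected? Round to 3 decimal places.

0.484

Compute the likelihood of the observed sequence for each case: P(data | bowl A) = (4/10)(4/10)(4/10) = 0.064; P(data | bowl B) = (3/4)(3/4)(3/4) = 0.42188; P(data | bowl C) = (7/11)(7/11)(7/11) = 0.2577.
Weighting by the prior gives 2/7 · 0.064 = 0.018286, 2/7 · 0.42188 = 0.12054, 3/7 · 0.2577 = 0.11044; these sum to 0.24926.
Hence P(bowl B | data) = (0.12054) / (0.24926) = 0.48357.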